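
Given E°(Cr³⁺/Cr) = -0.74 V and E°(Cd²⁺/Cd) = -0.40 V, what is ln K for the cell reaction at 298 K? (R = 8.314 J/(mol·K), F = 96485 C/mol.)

ln K = 79.4

E°_cell = -0.40 − (-0.74) = 0.34 V, with n = 6 electrons transferred.
At equilibrium E = 0, so the Nernst equation gives ln K = nFE°/RT = (6)(96485)(0.34)/((8.314)(298)) = 79.44.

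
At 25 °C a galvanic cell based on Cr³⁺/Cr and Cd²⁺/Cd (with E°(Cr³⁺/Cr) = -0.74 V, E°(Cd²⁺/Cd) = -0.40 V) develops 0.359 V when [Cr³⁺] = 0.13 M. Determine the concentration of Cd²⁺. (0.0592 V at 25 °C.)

1.1 M

From the Nernst equation, log Q = n(E° − E)/0.0592 = 6(0.34 − 0.359)/0.0592 = -1.926, so Q = 0.0119.
With Q = [Cr³⁺]^2/[Cd²⁺]^3 and the known concentrations, [Cd²⁺]^3 in the denominator gives [Cd²⁺] = 1.1 M.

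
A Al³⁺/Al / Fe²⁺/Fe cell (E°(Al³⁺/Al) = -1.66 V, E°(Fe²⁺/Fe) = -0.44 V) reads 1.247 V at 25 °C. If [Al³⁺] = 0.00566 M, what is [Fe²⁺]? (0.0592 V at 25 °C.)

From the Nernst equation, log Q = n(E° − E)/0.0592 = 6(1.22 − 1.247)/0.0592 = -2.736, so Q = 0.00183.
With Q = [Al³⁺]^2/[Fe²⁺]^3 and the known concentrations, [Fe²⁺]^3 in the denominator gives [Fe²⁺] = 0.26 M.

0.26 M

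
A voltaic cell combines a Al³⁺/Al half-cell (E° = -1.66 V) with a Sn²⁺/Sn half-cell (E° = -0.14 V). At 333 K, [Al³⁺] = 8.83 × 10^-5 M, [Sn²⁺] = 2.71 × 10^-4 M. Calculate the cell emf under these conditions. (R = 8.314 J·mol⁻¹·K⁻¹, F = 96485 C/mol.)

The Sn²⁺/Sn couple has the higher reduction potential and acts as the cathode, so E°_cell = -0.14 − (-1.66) = 1.52 V.
Balancing electrons gives n = 6; the reaction quotient is Q = [Al³⁺]^2/[Sn²⁺]^3 = 392.
E = E° − (RT/nF) ln Q = 1.52 − (8.314×333)/(6×96485) × (5.971) = 1.520 − 0.029 = 1.491 V.

1.49 V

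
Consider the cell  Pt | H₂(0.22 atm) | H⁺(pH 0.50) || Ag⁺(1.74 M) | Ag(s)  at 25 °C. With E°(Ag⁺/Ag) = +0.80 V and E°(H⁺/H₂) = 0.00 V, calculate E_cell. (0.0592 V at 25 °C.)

0.82 V

The Ag⁺/Ag couple is the cathode, so E°_cell = 0.80 V; n = 2.
[H⁺] = 10^(−0.50) = 0.32 M, and Q = [H⁺]^2 / ([Ag⁺]^2·P(H₂)) = 0.150.
E = E° − (0.0592/2) log Q = 0.80 − (0.0592/2)(-0.824) = 0.824 V.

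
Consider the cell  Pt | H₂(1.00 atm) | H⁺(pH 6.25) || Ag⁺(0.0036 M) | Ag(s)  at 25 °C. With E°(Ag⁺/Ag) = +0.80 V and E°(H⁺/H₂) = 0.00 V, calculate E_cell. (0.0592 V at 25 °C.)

The Ag⁺/Ag couple is the cathode, so E°_cell = 0.80 V; n = 2.
[H⁺] = 10^(−6.25) = 5.6 × 10^-7 M, and Q = [H⁺]^2 / ([Ag⁺]^2·P(H₂)) = 2.44 × 10^-8.
E = E° − (0.0592/2) log Q = 0.80 − (0.0592/2)(-7.613) = 1.025 V.

1.03 V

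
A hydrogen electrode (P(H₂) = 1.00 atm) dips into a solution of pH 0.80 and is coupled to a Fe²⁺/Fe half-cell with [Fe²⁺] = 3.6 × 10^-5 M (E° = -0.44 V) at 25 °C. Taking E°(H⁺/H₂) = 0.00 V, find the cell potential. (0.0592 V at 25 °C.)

0.52 V

The hydrogen couple is the cathode, so E°_cell = 0.44 V; n = 2.
[H⁺] = 10^(−0.80) = 0.16 M, and Q = [Fe²⁺]·P(H₂) / [H⁺]^2 = 0.00143.
E = E° − (0.0592/2) log Q = 0.44 − (0.0592/2)(-2.844) = 0.524 V.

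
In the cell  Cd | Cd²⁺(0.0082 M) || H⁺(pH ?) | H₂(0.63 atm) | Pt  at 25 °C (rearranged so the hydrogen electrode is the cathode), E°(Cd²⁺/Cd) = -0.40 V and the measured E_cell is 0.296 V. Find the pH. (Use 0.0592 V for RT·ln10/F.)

pH = 2.90

E°_cell = 0.40 V and n = 2.
log Q = n(E° − E)/0.0592 = 2×(0.40 − 0.296)/0.0592 = 3.514.
With Q = [Cd²⁺]·P(H₂) / [H⁺]^2, solving for [H⁺] gives log[H⁺] = -2.900, so pH = 2.90.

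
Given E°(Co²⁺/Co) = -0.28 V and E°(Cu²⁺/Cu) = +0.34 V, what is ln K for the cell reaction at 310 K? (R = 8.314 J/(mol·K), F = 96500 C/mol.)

ln K = 46.4

E°_cell = +0.34 − (-0.28) = 0.62 V, with n = 2 electrons transferred.
At equilibrium E = 0, so the Nernst equation gives ln K = nFE°/RT = (2)(96500)(0.62)/((8.314)(310)) = 46.43.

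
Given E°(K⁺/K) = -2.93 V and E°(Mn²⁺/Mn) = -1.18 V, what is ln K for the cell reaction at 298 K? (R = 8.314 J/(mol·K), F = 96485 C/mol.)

ln K = 136.3

E°_cell = -1.18 − (-2.93) = 1.75 V, with n = 2 electrons transferred.
At equilibrium E = 0, so the Nernst equation gives ln K = nFE°/RT = (2)(96485)(1.75)/((8.314)(298)) = 136.30.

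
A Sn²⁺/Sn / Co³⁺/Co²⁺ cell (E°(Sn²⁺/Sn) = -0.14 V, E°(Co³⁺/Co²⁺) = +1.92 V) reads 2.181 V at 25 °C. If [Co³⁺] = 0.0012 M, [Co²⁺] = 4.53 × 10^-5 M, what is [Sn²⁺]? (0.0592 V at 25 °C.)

0.057 M

From the Nernst equation, log Q = n(E° − E)/0.0592 = 2(2.06 − 2.181)/0.0592 = -4.088, so Q = 8.17 × 10^-5.
With Q = [Sn²⁺]·[Co²⁺]^2/[Co³⁺]^2 and the known concentrations, [Sn²⁺] in the numerator gives [Sn²⁺] = 0.057 M.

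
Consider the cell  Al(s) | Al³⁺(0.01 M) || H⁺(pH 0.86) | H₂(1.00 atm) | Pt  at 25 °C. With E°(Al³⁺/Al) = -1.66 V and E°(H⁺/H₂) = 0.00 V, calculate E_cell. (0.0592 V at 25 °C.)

The hydrogen couple is the cathode, so E°_cell = 1.66 V; n = 6.
[H⁺] = 10^(−0.86) = 0.14 M, and Q = [Al³⁺]^2·P(H₂)^3 / [H⁺]^6 = 14.5.
E = E° − (0.0592/6) log Q = 1.66 − (0.0592/6)(1.160) = 1.649 V.

1.65 V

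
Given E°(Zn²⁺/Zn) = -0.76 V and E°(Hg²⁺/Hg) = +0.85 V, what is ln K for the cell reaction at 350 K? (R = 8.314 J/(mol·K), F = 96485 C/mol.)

E°_cell = +0.85 − (-0.76) = 1.61 V, with n = 2 electrons transferred.
At equilibrium E = 0, so the Nernst equation gives ln K = nFE°/RT = (2)(96485)(1.61)/((8.314)(350)) = 106.77.

ln K = 106.8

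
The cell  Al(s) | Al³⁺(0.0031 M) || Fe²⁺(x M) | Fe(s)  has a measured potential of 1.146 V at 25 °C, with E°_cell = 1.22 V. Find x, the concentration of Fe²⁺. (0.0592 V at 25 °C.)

6.7 × 10^-5 M

From the Nernst equation, log Q = n(E° − E)/0.0592 = 6(1.22 − 1.146)/0.0592 = 7.500, so Q = 3.16 × 10^7.
With Q = [Al³⁺]^2/[Fe²⁺]^3 and the known concentrations, [Fe²⁺]^3 in the denominator gives [Fe²⁺] = 6.7 × 10^-5 M.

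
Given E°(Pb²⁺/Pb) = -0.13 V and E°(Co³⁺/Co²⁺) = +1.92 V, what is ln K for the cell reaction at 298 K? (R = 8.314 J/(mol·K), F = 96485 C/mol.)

ln K = 159.7

E°_cell = +1.92 − (-0.13) = 2.05 V, with n = 2 electrons transferred.
At equilibrium E = 0, so the Nernst equation gives ln K = nFE°/RT = (2)(96485)(2.05)/((8.314)(298)) = 159.67.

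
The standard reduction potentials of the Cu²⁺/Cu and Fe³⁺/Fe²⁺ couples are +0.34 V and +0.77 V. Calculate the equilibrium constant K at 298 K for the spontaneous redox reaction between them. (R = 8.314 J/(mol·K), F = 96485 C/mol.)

3.5 × 10^14

E°_cell = +0.77 − (+0.34) = 0.43 V, with n = 2 electrons transferred.
At equilibrium E = 0, so the Nernst equation gives ln K = nFE°/RT = (2)(96485)(0.43)/((8.314)(298)) = 33.49.
K = e^33.49 = 3.5 × 10^14.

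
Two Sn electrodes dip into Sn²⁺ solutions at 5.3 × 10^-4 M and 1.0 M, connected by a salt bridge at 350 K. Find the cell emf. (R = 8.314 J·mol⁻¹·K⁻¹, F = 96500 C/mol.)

Both half-cells are Sn²⁺/Sn, so E°_cell = 0. The concentrated side is the cathode; the cell reaction moves Sn²⁺ from high to low concentration with n = 2.
Q = [Sn²⁺]_dilute/[Sn²⁺]_conc = 5.3 × 10^-4/1.0 = 5.3 × 10^-4.
E = 0 − (RT/nF) ln Q = −((8.314×350)/(2×96500))(-7.543) = 0.1137 V.

0.11 V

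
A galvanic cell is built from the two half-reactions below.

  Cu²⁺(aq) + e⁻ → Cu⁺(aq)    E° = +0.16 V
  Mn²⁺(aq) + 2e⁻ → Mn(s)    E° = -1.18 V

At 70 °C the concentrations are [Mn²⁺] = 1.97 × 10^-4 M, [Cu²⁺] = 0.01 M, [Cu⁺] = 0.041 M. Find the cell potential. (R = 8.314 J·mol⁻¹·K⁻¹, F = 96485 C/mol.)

The Cu²⁺/Cu⁺ couple has the higher reduction potential and acts as the cathode, so E°_cell = +0.16 − (-1.18) = 1.34 V.
Balancing electrons gives n = 2; the reaction quotient is Q = [Mn²⁺]·[Cu⁺]^2/[Cu²⁺]^2 = 0.00331.
E = E° − (RT/nF) ln Q = 1.34 − (8.314×343)/(2×96485) × (-5.710) = 1.340 + 0.084 = 1.424 V.

1.42 V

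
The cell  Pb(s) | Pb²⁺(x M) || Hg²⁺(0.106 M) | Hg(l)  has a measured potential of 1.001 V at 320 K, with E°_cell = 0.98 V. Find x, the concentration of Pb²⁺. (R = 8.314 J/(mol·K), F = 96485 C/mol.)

From the Nernst equation, ln Q = nF(E° − E)/RT = 2×96485×(0.98 − 1.001)/(8.314×320) = -1.523, so Q = 0.218.
With Q = [Pb²⁺]/[Hg²⁺] and the known concentrations, [Pb²⁺] in the numerator gives [Pb²⁺] = 0.023 M.

0.023 M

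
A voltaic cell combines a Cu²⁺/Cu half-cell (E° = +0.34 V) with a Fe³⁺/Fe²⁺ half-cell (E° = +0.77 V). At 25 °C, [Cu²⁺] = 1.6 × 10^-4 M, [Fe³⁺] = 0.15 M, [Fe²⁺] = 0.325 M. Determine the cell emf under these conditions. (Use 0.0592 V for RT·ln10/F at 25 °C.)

The Fe³⁺/Fe²⁺ couple has the higher reduction potential and acts as the cathode, so E°_cell = +0.77 − (+0.34) = 0.43 V.
Balancing electrons gives n = 2; the reaction quotient is Q = [Cu²⁺]·[Fe²⁺]^2/[Fe³⁺]^2 = 7.51 × 10^-4.
At 25 °C, E = E° − (0.0592/n) log Q = 0.43 − (0.0592/2)(-3.124) = 0.430 + 0.092 = 0.522 V.

0.522 V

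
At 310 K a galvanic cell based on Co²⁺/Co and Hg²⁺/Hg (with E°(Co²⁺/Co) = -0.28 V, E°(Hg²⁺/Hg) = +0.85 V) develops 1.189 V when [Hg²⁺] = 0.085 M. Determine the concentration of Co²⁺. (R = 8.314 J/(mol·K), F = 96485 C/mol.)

0.001 M

From the Nernst equation, ln Q = nF(E° − E)/RT = 2×96485×(1.13 − 1.189)/(8.314×310) = -4.417, so Q = 0.0121.
With Q = [Co²⁺]/[Hg²⁺] and the known concentrations, [Co²⁺] in the numerator gives [Co²⁺] = 0.001 M.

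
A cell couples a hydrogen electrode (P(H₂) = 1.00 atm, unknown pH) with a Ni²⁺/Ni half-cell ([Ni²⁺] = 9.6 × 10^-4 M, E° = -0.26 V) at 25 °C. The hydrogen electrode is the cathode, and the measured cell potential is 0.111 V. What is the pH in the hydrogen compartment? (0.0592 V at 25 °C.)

pH = 4.03

E°_cell = 0.26 V and n = 2.
log Q = n(E° − E)/0.0592 = 2×(0.26 − 0.111)/0.0592 = 5.034.
With Q = [Ni²⁺]·P(H₂) / [H⁺]^2, solving for [H⁺] gives log[H⁺] = -4.026, so pH = 4.03.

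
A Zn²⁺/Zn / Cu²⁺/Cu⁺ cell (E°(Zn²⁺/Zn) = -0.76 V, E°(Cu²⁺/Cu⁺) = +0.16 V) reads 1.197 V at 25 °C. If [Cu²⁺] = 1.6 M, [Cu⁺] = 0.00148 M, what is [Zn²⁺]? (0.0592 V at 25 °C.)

5.1 × 10^-4 M

From the Nernst equation, log Q = n(E° − E)/0.0592 = 2(0.92 − 1.197)/0.0592 = -9.358, so Q = 4.38 × 10^-10.
With Q = [Zn²⁺]·[Cu⁺]^2/[Cu²⁺]^2 and the known concentrations, [Zn²⁺] in the numerator gives [Zn²⁺] = 5.1 × 10^-4 M.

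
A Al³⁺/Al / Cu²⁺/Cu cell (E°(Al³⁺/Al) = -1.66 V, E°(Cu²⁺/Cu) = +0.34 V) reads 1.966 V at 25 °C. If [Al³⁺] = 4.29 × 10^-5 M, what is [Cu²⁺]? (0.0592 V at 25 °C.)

8.7 × 10^-5 M

From the Nernst equation, log Q = n(E° − E)/0.0592 = 6(2.00 − 1.966)/0.0592 = 3.446, so Q = 2790.
With Q = [Al³⁺]^2/[Cu²⁺]^3 and the known concentrations, [Cu²⁺]^3 in the denominator gives [Cu²⁺] = 8.7 × 10^-5 M.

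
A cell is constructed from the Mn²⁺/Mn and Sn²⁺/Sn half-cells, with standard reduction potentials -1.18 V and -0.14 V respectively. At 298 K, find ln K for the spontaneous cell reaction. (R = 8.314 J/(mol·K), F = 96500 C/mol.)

E°_cell = -0.14 − (-1.18) = 1.04 V, with n = 2 electrons transferred.
At equilibrium E = 0, so the Nernst equation gives ln K = nFE°/RT = (2)(96500)(1.04)/((8.314)(298)) = 81.01.

ln K = 81.0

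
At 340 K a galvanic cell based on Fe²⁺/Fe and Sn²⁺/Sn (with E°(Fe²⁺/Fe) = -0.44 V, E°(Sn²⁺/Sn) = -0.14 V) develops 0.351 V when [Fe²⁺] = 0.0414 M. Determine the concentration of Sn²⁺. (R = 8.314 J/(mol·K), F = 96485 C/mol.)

1.3 M

From the Nernst equation, ln Q = nF(E° − E)/RT = 2×96485×(0.30 − 0.351)/(8.314×340) = -3.482, so Q = 0.0308.
With Q = [Fe²⁺]/[Sn²⁺] and the known concentrations, [Sn²⁺] in the denominator gives [Sn²⁺] = 1.3 M.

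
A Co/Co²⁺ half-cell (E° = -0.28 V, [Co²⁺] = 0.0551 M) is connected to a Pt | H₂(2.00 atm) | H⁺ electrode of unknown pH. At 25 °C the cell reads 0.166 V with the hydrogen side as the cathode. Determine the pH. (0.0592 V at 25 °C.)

E°_cell = 0.28 V and n = 2.
log Q = n(E° − E)/0.0592 = 2×(0.28 − 0.166)/0.0592 = 3.851.
With Q = [Co²⁺]·P(H₂) / [H⁺]^2, solving for [H⁺] gives log[H⁺] = -2.405, so pH = 2.40.

pH = 2.40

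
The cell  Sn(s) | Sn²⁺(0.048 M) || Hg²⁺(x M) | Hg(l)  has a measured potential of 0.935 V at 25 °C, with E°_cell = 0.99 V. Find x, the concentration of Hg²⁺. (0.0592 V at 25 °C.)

6.7 × 10^-4 M

From the Nernst equation, log Q = n(E° − E)/0.0592 = 2(0.99 − 0.935)/0.0592 = 1.858, so Q = 72.1.
With Q = [Sn²⁺]/[Hg²⁺] and the known concentrations, [Hg²⁺] in the denominator gives [Hg²⁺] = 6.7 × 10^-4 M.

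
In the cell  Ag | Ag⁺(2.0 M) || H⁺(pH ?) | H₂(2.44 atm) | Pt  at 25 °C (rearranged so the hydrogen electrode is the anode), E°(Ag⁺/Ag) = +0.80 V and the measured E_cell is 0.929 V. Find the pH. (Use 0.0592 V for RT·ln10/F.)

E°_cell = 0.80 V and n = 2.
log Q = n(E° − E)/0.0592 = 2×(0.80 − 0.929)/0.0592 = -4.358.
With Q = [H⁺]^2 / ([Ag⁺]^2·P(H₂)), solving for [H⁺] gives log[H⁺] = -1.684, so pH = 1.68.

pH = 1.68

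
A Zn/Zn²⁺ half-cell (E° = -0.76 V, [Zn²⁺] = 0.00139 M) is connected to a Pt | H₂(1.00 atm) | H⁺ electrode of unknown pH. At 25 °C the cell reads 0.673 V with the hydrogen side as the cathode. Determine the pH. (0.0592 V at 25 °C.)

E°_cell = 0.76 V and n = 2.
log Q = n(E° − E)/0.0592 = 2×(0.76 − 0.673)/0.0592 = 2.939.
With Q = [Zn²⁺]·P(H₂) / [H⁺]^2, solving for [H⁺] gives log[H⁺] = -2.898, so pH = 2.90.

pH = 2.90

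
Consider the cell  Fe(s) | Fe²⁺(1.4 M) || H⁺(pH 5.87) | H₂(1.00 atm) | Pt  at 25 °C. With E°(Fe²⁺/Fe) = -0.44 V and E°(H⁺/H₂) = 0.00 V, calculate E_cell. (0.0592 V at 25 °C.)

The hydrogen couple is the cathode, so E°_cell = 0.44 V; n = 2.
[H⁺] = 10^(−5.87) = 1.3 × 10^-6 M, and Q = [Fe²⁺]·P(H₂) / [H⁺]^2 = 7.69 × 10^11.
E = E° − (0.0592/2) log Q = 0.44 − (0.0592/2)(11.886) = 0.088 V.

0.088 V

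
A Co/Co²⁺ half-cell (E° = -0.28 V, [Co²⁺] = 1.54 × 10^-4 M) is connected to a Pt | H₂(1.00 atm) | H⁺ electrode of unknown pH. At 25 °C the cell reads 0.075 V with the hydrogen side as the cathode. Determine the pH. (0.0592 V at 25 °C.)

pH = 5.37

E°_cell = 0.28 V and n = 2.
log Q = n(E° − E)/0.0592 = 2×(0.28 − 0.075)/0.0592 = 6.926.
With Q = [Co²⁺]·P(H₂) / [H⁺]^2, solving for [H⁺] gives log[H⁺] = -5.369, so pH = 5.37.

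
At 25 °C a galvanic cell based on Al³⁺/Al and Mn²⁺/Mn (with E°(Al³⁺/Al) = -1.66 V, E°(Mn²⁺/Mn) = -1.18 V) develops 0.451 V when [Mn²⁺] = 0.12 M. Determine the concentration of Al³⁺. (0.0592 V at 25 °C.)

1.2 M

From the Nernst equation, log Q = n(E° − E)/0.0592 = 6(0.48 − 0.451)/0.0592 = 2.939, so Q = 869.
With Q = [Al³⁺]^2/[Mn²⁺]^3 and the known concentrations, [Al³⁺]^2 in the numerator gives [Al³⁺] = 1.2 M.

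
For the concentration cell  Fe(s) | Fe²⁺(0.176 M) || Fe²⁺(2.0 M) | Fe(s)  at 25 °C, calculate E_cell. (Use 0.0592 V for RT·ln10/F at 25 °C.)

Both half-cells are Fe²⁺/Fe, so E°_cell = 0. The concentrated side is the cathode; the cell reaction moves Fe²⁺ from high to low concentration with n = 2.
Q = [Fe²⁺]_dilute/[Fe²⁺]_conc = 0.176/2.0 = 0.0880.
E = 0 − (0.0592/2) log Q = −(0.0592/2)(-1.056) = 0.0313 V.

0.031 V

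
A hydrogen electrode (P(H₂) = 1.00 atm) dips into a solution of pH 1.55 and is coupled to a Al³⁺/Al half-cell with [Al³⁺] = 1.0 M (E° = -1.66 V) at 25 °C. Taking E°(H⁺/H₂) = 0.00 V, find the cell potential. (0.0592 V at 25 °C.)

The hydrogen couple is the cathode, so E°_cell = 1.66 V; n = 6.
[H⁺] = 10^(−1.55) = 0.028 M, and Q = [Al³⁺]^2·P(H₂)^3 / [H⁺]^6 = 2 × 10^9.
E = E° − (0.0592/6) log Q = 1.66 − (0.0592/6)(9.300) = 1.568 V.

1.57 V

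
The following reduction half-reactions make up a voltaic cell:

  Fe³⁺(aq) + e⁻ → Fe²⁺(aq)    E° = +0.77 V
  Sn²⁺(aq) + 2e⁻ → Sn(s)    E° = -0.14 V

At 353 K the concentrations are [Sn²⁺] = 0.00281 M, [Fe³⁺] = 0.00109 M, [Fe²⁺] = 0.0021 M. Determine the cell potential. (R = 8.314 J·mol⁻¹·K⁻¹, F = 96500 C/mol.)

The Fe³⁺/Fe²⁺ couple has the higher reduction potential and acts as the cathode, so E°_cell = +0.77 − (-0.14) = 0.91 V.
Balancing electrons gives n = 2; the reaction quotient is Q = [Sn²⁺]·[Fe²⁺]^2/[Fe³⁺]^2 = 0.0104.
E = E° − (RT/nF) ln Q = 0.91 − (8.314×353)/(2×96500) × (-4.563) = 0.910 + 0.069 = 0.979 V.

0.979 V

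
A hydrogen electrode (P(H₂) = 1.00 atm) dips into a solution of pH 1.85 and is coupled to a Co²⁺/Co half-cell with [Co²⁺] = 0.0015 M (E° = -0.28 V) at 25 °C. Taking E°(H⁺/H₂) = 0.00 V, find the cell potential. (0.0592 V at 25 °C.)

0.25 V

The hydrogen couple is the cathode, so E°_cell = 0.28 V; n = 2.
[H⁺] = 10^(−1.85) = 0.014 M, and Q = [Co²⁺]·P(H₂) / [H⁺]^2 = 7.52.
E = E° − (0.0592/2) log Q = 0.28 − (0.0592/2)(0.876) = 0.254 V.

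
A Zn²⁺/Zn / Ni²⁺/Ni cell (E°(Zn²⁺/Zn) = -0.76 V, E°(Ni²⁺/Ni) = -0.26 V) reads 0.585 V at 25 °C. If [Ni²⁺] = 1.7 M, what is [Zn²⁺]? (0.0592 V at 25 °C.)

0.0023 M

From the Nernst equation, log Q = n(E° − E)/0.0592 = 2(0.50 − 0.585)/0.0592 = -2.872, so Q = 0.00134.
With Q = [Zn²⁺]/[Ni²⁺] and the known concentrations, [Zn²⁺] in the numerator gives [Zn²⁺] = 0.0023 M.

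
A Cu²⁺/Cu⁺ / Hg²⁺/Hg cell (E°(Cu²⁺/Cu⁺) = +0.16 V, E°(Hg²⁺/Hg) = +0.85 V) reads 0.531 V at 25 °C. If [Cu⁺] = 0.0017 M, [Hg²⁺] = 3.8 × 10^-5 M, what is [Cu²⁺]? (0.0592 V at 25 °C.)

0.0051 M

From the Nernst equation, log Q = n(E° − E)/0.0592 = 2(0.69 − 0.531)/0.0592 = 5.372, so Q = 2.35 × 10^5.
With Q = [Cu²⁺]^2/([Cu⁺]^2·[Hg²⁺]) and the known concentrations, [Cu²⁺]^2 in the numerator gives [Cu²⁺] = 0.0051 M.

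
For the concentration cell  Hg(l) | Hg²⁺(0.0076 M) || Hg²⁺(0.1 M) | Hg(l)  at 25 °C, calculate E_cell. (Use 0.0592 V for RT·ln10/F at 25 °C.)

0.033 V

Both half-cells are Hg²⁺/Hg, so E°_cell = 0. The concentrated side is the cathode; the cell reaction moves Hg²⁺ from high to low concentration with n = 2.
Q = [Hg²⁺]_dilute/[Hg²⁺]_conc = 0.0076/0.1 = 0.0760.
E = 0 − (0.0592/2) log Q = −(0.0592/2)(-1.119) = 0.0331 V.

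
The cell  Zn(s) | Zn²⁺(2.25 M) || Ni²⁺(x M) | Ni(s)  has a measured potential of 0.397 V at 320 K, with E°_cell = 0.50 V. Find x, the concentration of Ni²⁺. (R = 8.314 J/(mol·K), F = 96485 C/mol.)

From the Nernst equation, ln Q = nF(E° − E)/RT = 2×96485×(0.50 − 0.397)/(8.314×320) = 7.471, so Q = 1760.
With Q = [Zn²⁺]/[Ni²⁺] and the known concentrations, [Ni²⁺] in the denominator gives [Ni²⁺] = 0.0013 M.

0.0013 M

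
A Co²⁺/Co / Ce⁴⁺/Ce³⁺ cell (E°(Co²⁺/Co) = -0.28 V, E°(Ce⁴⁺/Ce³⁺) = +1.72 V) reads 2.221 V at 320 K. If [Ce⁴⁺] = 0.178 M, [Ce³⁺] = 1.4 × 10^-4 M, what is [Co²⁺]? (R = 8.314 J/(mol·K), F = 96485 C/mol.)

From the Nernst equation, ln Q = nF(E° − E)/RT = 2×96485×(2.00 − 2.221)/(8.314×320) = -16.030, so Q = 1.09 × 10^-7.
With Q = [Co²⁺]·[Ce³⁺]^2/[Ce⁴⁺]^2 and the known concentrations, [Co²⁺] in the numerator gives [Co²⁺] = 0.18 M.

0.18 M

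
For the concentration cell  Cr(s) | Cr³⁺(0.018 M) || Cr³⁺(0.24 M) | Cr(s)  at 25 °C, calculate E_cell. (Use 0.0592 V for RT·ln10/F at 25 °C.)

0.022 V

Both half-cells are Cr³⁺/Cr, so E°_cell = 0. The concentrated side is the cathode; the cell reaction moves Cr³⁺ from high to low concentration with n = 3.
Q = [Cr³⁺]_dilute/[Cr³⁺]_conc = 0.018/0.24 = 0.0750.
E = 0 − (0.0592/3) log Q = −(0.0592/3)(-1.125) = 0.0222 V.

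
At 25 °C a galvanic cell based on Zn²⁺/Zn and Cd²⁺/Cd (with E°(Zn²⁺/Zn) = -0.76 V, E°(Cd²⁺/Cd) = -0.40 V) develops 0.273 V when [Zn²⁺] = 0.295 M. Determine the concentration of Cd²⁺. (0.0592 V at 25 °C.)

From the Nernst equation, log Q = n(E° − E)/0.0592 = 2(0.36 − 0.273)/0.0592 = 2.939, so Q = 869.
With Q = [Zn²⁺]/[Cd²⁺] and the known concentrations, [Cd²⁺] in the denominator gives [Cd²⁺] = 3.4 × 10^-4 M.

3.4 × 10^-4 M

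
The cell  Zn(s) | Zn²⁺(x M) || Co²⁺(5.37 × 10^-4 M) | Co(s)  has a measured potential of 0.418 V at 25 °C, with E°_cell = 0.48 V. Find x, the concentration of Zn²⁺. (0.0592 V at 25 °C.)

From the Nernst equation, log Q = n(E° − E)/0.0592 = 2(0.48 − 0.418)/0.0592 = 2.095, so Q = 124.
With Q = [Zn²⁺]/[Co²⁺] and the known concentrations, [Zn²⁺] in the numerator gives [Zn²⁺] = 0.067 M.

0.067 M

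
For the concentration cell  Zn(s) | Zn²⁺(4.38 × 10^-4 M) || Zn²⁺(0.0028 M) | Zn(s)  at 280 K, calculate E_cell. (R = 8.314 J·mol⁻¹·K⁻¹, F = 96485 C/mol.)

0.022 V

Both half-cells are Zn²⁺/Zn, so E°_cell = 0. The concentrated side is the cathode; the cell reaction moves Zn²⁺ from high to low concentration with n = 2.
Q = [Zn²⁺]_dilute/[Zn²⁺]_conc = 4.38 × 10^-4/0.0028 = 0.156.
E = 0 − (RT/nF) ln Q = −((8.314×280)/(2×96485))(-1.855) = 0.0224 V.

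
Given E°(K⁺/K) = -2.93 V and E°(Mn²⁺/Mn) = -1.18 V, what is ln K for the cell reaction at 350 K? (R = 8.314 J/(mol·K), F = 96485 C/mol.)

E°_cell = -1.18 − (-2.93) = 1.75 V, with n = 2 electrons transferred.
At equilibrium E = 0, so the Nernst equation gives ln K = nFE°/RT = (2)(96485)(1.75)/((8.314)(350)) = 116.05.

ln K = 116.1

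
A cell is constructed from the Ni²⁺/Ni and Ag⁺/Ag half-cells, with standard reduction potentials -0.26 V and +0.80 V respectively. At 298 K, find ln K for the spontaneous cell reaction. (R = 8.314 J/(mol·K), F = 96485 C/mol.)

E°_cell = +0.80 − (-0.26) = 1.06 V, with n = 2 electrons transferred.
At equilibrium E = 0, so the Nernst equation gives ln K = nFE°/RT = (2)(96485)(1.06)/((8.314)(298)) = 82.56.

ln K = 82.6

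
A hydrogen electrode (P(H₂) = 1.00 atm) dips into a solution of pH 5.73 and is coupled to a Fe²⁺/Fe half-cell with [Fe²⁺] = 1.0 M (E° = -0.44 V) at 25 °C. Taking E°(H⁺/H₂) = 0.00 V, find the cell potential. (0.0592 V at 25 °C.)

The hydrogen couple is the cathode, so E°_cell = 0.44 V; n = 2.
[H⁺] = 10^(−5.73) = 1.9 × 10^-6 M, and Q = [Fe²⁺]·P(H₂) / [H⁺]^2 = 2.88 × 10^11.
E = E° − (0.0592/2) log Q = 0.44 − (0.0592/2)(11.460) = 0.101 V.

0.10 V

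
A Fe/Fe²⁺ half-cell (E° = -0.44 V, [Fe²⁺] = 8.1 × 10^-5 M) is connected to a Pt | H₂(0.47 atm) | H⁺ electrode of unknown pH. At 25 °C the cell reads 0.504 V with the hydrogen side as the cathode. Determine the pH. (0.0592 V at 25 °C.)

pH = 1.13

E°_cell = 0.44 V and n = 2.
log Q = n(E° − E)/0.0592 = 2×(0.44 − 0.504)/0.0592 = -2.162.
With Q = [Fe²⁺]·P(H₂) / [H⁺]^2, solving for [H⁺] gives log[H⁺] = -1.129, so pH = 1.13.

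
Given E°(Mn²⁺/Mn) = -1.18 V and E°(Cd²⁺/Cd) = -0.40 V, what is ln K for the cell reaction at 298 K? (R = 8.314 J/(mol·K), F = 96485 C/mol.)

ln K = 60.8

E°_cell = -0.40 − (-1.18) = 0.78 V, with n = 2 electrons transferred.
At equilibrium E = 0, so the Nernst equation gives ln K = nFE°/RT = (2)(96485)(0.78)/((8.314)(298)) = 60.75.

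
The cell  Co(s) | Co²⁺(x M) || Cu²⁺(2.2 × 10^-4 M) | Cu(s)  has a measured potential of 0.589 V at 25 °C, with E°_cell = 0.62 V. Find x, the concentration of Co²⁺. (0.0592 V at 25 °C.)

From the Nernst equation, log Q = n(E° − E)/0.0592 = 2(0.62 − 0.589)/0.0592 = 1.047, so Q = 11.2.
With Q = [Co²⁺]/[Cu²⁺] and the known concentrations, [Co²⁺] in the numerator gives [Co²⁺] = 0.0025 M.

0.0025 M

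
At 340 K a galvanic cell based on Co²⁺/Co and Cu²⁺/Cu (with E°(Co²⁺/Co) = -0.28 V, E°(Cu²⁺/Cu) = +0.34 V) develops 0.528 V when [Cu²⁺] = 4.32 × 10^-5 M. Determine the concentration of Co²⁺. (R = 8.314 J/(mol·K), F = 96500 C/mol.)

From the Nernst equation, ln Q = nF(E° − E)/RT = 2×96500×(0.62 − 0.528)/(8.314×340) = 6.281, so Q = 535.
With Q = [Co²⁺]/[Cu²⁺] and the known concentrations, [Co²⁺] in the numerator gives [Co²⁺] = 0.023 M.

0.023 M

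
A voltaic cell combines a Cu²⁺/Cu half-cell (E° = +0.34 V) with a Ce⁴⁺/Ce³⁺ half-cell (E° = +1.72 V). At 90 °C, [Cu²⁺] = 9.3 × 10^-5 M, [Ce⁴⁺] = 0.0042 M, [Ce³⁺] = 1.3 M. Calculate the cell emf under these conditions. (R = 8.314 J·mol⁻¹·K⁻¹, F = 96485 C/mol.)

The Ce⁴⁺/Ce³⁺ couple has the higher reduction potential and acts as the cathode, so E°_cell = +1.72 − (+0.34) = 1.38 V.
Balancing electrons gives n = 2; the reaction quotient is Q = [Cu²⁺]·[Ce³⁺]^2/[Ce⁴⁺]^2 = 8.91.
E = E° − (RT/nF) ln Q = 1.38 − (8.314×363)/(2×96485) × (2.187) = 1.380 − 0.034 = 1.346 V.

1.35 V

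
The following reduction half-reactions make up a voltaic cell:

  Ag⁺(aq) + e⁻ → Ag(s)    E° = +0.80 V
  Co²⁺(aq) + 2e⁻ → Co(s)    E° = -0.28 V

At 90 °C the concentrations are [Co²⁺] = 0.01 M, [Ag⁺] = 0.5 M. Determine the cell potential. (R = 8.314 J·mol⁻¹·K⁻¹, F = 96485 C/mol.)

1.13 V

The Ag⁺/Ag couple has the higher reduction potential and acts as the cathode, so E°_cell = +0.80 − (-0.28) = 1.08 V.
Balancing electrons gives n = 2; the reaction quotient is Q = [Co²⁺]/[Ag⁺]^2 = 0.0400.
E = E° − (RT/nF) ln Q = 1.08 − (8.314×363)/(2×96485) × (-3.219) = 1.080 + 0.050 = 1.130 V.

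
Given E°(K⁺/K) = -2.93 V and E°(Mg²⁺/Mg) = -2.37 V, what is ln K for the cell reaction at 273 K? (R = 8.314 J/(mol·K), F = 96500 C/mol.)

ln K = 47.6

E°_cell = -2.37 − (-2.93) = 0.56 V, with n = 2 electrons transferred.
At equilibrium E = 0, so the Nernst equation gives ln K = nFE°/RT = (2)(96500)(0.56)/((8.314)(273)) = 47.62.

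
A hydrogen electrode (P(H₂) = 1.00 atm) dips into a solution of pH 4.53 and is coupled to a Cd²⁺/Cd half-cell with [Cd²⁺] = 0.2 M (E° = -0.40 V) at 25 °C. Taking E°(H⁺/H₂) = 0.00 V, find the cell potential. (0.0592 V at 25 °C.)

The hydrogen couple is the cathode, so E°_cell = 0.40 V; n = 2.
[H⁺] = 10^(−4.53) = 3 × 10^-5 M, and Q = [Cd²⁺]·P(H₂) / [H⁺]^2 = 2.3 × 10^8.
E = E° − (0.0592/2) log Q = 0.40 − (0.0592/2)(8.361) = 0.153 V.

0.15 V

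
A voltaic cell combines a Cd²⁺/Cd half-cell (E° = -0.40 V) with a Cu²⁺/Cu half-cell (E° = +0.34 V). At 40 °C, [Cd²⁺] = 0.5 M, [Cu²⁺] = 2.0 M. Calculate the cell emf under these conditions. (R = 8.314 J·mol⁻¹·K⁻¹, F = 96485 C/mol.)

0.759 V

The Cu²⁺/Cu couple has the higher reduction potential and acts as the cathode, so E°_cell = +0.34 − (-0.40) = 0.74 V.
Balancing electrons gives n = 2; the reaction quotient is Q = [Cd²⁺]/[Cu²⁺] = 0.250.
E = E° − (RT/nF) ln Q = 0.74 − (8.314×313)/(2×96485) × (-1.386) = 0.740 + 0.019 = 0.759 V.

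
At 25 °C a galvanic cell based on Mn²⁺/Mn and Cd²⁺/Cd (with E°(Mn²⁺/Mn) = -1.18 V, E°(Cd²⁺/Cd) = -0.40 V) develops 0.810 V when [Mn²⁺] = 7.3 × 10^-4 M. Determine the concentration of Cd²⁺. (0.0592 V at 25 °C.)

From the Nernst equation, log Q = n(E° − E)/0.0592 = 2(0.78 − 0.810)/0.0592 = -1.014, so Q = 0.0969.
With Q = [Mn²⁺]/[Cd²⁺] and the known concentrations, [Cd²⁺] in the denominator gives [Cd²⁺] = 0.0075 M.

0.0075 M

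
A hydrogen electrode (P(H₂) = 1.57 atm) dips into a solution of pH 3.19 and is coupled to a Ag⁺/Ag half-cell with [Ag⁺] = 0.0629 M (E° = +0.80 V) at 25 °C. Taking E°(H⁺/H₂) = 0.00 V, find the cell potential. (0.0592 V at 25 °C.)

The Ag⁺/Ag couple is the cathode, so E°_cell = 0.80 V; n = 2.
[H⁺] = 10^(−3.19) = 6.5 × 10^-4 M, and Q = [H⁺]^2 / ([Ag⁺]^2·P(H₂)) = 6.71 × 10^-5.
E = E° − (0.0592/2) log Q = 0.80 − (0.0592/2)(-4.173) = 0.924 V.

0.92 V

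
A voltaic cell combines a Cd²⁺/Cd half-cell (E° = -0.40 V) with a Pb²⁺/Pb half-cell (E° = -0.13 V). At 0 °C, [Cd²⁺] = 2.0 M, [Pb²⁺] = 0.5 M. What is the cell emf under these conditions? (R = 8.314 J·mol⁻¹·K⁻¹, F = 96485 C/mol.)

0.254 V

The Pb²⁺/Pb couple has the higher reduction potential and acts as the cathode, so E°_cell = -0.13 − (-0.40) = 0.27 V.
Balancing electrons gives n = 2; the reaction quotient is Q = [Cd²⁺]/[Pb²⁺] = 4.00.
E = E° − (RT/nF) ln Q = 0.27 − (8.314×273)/(2×96485) × (1.386) = 0.270 − 0.016 = 0.254 V.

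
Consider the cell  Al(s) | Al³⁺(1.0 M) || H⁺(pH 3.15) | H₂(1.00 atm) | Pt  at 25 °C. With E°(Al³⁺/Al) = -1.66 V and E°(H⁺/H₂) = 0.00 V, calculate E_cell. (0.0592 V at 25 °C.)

The hydrogen couple is the cathode, so E°_cell = 1.66 V; n = 6.
[H⁺] = 10^(−3.15) = 7.1 × 10^-4 M, and Q = [Al³⁺]^2·P(H₂)^3 / [H⁺]^6 = 7.94 × 10^18.
E = E° − (0.0592/6) log Q = 1.66 − (0.0592/6)(18.900) = 1.474 V.

1.47 V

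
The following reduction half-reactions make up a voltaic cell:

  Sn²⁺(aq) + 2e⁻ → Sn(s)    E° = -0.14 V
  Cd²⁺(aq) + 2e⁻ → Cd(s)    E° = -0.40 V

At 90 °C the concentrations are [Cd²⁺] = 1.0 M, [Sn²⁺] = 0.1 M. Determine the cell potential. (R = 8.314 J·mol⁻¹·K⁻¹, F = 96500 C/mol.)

0.224 V

The Sn²⁺/Sn couple has the higher reduction potential and acts as the cathode, so E°_cell = -0.14 − (-0.40) = 0.26 V.
Balancing electrons gives n = 2; the reaction quotient is Q = [Cd²⁺]/[Sn²⁺] = 10.0.
E = E° − (RT/nF) ln Q = 0.26 − (8.314×363)/(2×96500) × (2.303) = 0.260 − 0.036 = 0.224 V.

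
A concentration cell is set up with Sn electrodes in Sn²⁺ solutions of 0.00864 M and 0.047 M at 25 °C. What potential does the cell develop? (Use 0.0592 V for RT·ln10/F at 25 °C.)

Both half-cells are Sn²⁺/Sn, so E°_cell = 0. The concentrated side is the cathode; the cell reaction moves Sn²⁺ from high to low concentration with n = 2.
Q = [Sn²⁺]_dilute/[Sn²⁺]_conc = 0.00864/0.047 = 0.184.
E = 0 − (0.0592/2) log Q = −(0.0592/2)(-0.736) = 0.0218 V.

0.022 V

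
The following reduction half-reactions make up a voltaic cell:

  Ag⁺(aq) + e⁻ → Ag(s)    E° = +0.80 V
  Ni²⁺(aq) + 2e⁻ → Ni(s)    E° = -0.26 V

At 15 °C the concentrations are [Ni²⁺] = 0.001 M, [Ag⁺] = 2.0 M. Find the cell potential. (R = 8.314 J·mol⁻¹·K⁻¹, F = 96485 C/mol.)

1.16 V

The Ag⁺/Ag couple has the higher reduction potential and acts as the cathode, so E°_cell = +0.80 − (-0.26) = 1.06 V.
Balancing electrons gives n = 2; the reaction quotient is Q = [Ni²⁺]/[Ag⁺]^2 = 2.5 × 10^-4.
E = E° − (RT/nF) ln Q = 1.06 − (8.314×288)/(2×96485) × (-8.294) = 1.060 + 0.103 = 1.163 V.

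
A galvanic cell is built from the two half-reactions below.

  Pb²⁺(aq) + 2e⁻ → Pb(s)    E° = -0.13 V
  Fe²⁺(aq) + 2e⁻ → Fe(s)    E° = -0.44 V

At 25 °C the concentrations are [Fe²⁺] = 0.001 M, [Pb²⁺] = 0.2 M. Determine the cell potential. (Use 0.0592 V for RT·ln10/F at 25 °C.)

0.378 V

The Pb²⁺/Pb couple has the higher reduction potential and acts as the cathode, so E°_cell = -0.13 − (-0.44) = 0.31 V.
Balancing electrons gives n = 2; the reaction quotient is Q = [Fe²⁺]/[Pb²⁺] = 0.00500.
At 25 °C, E = E° − (0.0592/n) log Q = 0.31 − (0.0592/2)(-2.301) = 0.310 + 0.068 = 0.378 V.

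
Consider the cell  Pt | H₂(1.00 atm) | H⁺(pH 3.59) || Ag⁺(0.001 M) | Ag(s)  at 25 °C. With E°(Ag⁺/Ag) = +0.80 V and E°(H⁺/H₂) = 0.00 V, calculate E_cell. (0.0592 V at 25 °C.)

The Ag⁺/Ag couple is the cathode, so E°_cell = 0.80 V; n = 2.
[H⁺] = 10^(−3.59) = 2.6 × 10^-4 M, and Q = [H⁺]^2 / ([Ag⁺]^2·P(H₂)) = 0.0661.
E = E° − (0.0592/2) log Q = 0.80 − (0.0592/2)(-1.180) = 0.835 V.

0.83 V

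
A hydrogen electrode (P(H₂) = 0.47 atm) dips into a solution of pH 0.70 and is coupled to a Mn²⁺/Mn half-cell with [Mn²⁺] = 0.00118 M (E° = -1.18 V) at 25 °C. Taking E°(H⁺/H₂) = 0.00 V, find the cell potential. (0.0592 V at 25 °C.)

1.23 V

The hydrogen couple is the cathode, so E°_cell = 1.18 V; n = 2.
[H⁺] = 10^(−0.70) = 0.20 M, and Q = [Mn²⁺]·P(H₂) / [H⁺]^2 = 0.0139.
E = E° − (0.0592/2) log Q = 1.18 − (0.0592/2)(-1.856) = 1.235 V.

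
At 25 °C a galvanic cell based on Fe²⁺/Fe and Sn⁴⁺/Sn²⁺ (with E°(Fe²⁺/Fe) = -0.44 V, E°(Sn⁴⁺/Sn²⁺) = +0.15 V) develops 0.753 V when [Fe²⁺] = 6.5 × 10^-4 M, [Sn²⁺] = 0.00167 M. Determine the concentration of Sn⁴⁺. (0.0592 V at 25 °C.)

From the Nernst equation, log Q = n(E° − E)/0.0592 = 2(0.59 − 0.753)/0.0592 = -5.507, so Q = 3.11 × 10^-6.
With Q = [Fe²⁺]·[Sn²⁺]/[Sn⁴⁺] and the known concentrations, [Sn⁴⁺] in the denominator gives [Sn⁴⁺] = 0.35 M.

0.35 M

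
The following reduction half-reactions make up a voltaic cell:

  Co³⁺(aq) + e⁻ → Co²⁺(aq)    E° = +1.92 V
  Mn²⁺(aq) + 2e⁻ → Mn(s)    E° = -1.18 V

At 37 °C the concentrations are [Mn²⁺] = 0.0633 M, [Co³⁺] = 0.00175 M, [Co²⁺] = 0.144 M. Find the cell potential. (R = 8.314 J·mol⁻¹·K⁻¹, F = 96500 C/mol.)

The Co³⁺/Co²⁺ couple has the higher reduction potential and acts as the cathode, so E°_cell = +1.92 − (-1.18) = 3.10 V.
Balancing electrons gives n = 2; the reaction quotient is Q = [Mn²⁺]·[Co²⁺]^2/[Co³⁺]^2 = 429.
E = E° − (RT/nF) ln Q = 3.10 − (8.314×310)/(2×96500) × (6.061) = 3.100 − 0.081 = 3.019 V.

3.02 V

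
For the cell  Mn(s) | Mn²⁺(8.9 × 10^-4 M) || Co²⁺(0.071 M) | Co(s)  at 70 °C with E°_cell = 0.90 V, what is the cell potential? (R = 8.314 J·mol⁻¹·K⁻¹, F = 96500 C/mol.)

Balancing electrons gives n = 2; the reaction quotient is Q = [Mn²⁺]/[Co²⁺] = 0.0125.
E = E° − (RT/nF) ln Q = 0.90 − (8.314×343)/(2×96500) × (-4.379) = 0.900 + 0.065 = 0.965 V.

0.965 V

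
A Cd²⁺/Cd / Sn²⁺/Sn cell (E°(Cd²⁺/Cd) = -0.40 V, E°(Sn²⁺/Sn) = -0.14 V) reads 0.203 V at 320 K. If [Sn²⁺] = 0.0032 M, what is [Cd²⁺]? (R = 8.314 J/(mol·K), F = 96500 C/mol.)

0.2 M

From the Nernst equation, ln Q = nF(E° − E)/RT = 2×96500×(0.26 − 0.203)/(8.314×320) = 4.135, so Q = 62.5.
With Q = [Cd²⁺]/[Sn²⁺] and the known concentrations, [Cd²⁺] in the numerator gives [Cd²⁺] = 0.2 M.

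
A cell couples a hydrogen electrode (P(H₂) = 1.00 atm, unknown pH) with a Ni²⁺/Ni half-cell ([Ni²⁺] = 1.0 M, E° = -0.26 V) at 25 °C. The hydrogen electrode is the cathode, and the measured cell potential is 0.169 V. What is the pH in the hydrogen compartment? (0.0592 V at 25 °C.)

E°_cell = 0.26 V and n = 2.
log Q = n(E° − E)/0.0592 = 2×(0.26 − 0.169)/0.0592 = 3.074.
With Q = [Ni²⁺]·P(H₂) / [H⁺]^2, solving for [H⁺] gives log[H⁺] = -1.537, so pH = 1.54.

pH = 1.54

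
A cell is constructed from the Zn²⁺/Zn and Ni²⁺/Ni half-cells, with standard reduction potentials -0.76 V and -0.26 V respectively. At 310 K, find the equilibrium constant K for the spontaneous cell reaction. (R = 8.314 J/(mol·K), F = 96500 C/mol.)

1.8 × 10^16

E°_cell = -0.26 − (-0.76) = 0.50 V, with n = 2 electrons transferred.
At equilibrium E = 0, so the Nernst equation gives ln K = nFE°/RT = (2)(96500)(0.50)/((8.314)(310)) = 37.44.
K = e^37.44 = 1.8 × 10^16.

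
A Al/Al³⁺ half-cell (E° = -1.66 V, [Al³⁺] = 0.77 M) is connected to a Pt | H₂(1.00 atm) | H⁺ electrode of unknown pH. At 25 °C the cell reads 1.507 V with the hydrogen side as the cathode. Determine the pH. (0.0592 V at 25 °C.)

pH = 2.62

E°_cell = 1.66 V and n = 6.
log Q = n(E° − E)/0.0592 = 6×(1.66 − 1.507)/0.0592 = 15.507.
With Q = [Al³⁺]^2·P(H₂)^3 / [H⁺]^6, solving for [H⁺] gives log[H⁺] = -2.622, so pH = 2.62.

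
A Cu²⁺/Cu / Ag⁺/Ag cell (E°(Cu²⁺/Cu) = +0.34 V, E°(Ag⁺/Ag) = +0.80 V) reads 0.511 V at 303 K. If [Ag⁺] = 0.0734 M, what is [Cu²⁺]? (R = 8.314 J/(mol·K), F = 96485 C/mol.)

1.1 × 10^-4 M

From the Nernst equation, ln Q = nF(E° − E)/RT = 2×96485×(0.46 − 0.511)/(8.314×303) = -3.907, so Q = 0.0201.
With Q = [Cu²⁺]/[Ag⁺]^2 and the known concentrations, [Cu²⁺] in the numerator gives [Cu²⁺] = 1.1 × 10^-4 M.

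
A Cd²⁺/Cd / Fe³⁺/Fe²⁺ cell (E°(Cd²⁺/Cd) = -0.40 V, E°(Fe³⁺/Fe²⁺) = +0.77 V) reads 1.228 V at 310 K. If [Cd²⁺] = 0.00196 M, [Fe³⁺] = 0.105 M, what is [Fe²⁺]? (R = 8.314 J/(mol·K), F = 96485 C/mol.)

0.27 M

From the Nernst equation, ln Q = nF(E° − E)/RT = 2×96485×(1.17 − 1.228)/(8.314×310) = -4.343, so Q = 0.0130.
With Q = [Cd²⁺]·[Fe²⁺]^2/[Fe³⁺]^2 and the known concentrations, [Fe²⁺]^2 in the numerator gives [Fe²⁺] = 0.27 M.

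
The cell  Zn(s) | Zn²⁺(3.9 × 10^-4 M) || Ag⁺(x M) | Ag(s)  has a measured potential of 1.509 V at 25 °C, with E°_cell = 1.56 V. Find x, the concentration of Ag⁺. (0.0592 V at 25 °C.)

From the Nernst equation, log Q = n(E° − E)/0.0592 = 2(1.56 − 1.509)/0.0592 = 1.723, so Q = 52.8.
With Q = [Zn²⁺]/[Ag⁺]^2 and the known concentrations, [Ag⁺]^2 in the denominator gives [Ag⁺] = 0.0027 M.

0.0027 M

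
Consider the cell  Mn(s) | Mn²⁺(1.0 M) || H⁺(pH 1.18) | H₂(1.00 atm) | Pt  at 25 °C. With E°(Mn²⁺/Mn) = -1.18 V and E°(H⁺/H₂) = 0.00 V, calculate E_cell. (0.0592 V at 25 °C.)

The hydrogen couple is the cathode, so E°_cell = 1.18 V; n = 2.
[H⁺] = 10^(−1.18) = 0.066 M, and Q = [Mn²⁺]·P(H₂) / [H⁺]^2 = 229.
E = E° − (0.0592/2) log Q = 1.18 − (0.0592/2)(2.360) = 1.110 V.

1.11 V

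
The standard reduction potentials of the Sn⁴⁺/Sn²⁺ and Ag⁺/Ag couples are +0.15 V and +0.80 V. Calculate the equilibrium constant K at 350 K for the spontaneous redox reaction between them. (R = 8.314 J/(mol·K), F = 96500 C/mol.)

5.3 × 10^18

E°_cell = +0.80 − (+0.15) = 0.65 V, with n = 2 electrons transferred.
At equilibrium E = 0, so the Nernst equation gives ln K = nFE°/RT = (2)(96500)(0.65)/((8.314)(350)) = 43.11.
K = e^43.11 = 5.3 × 10^18.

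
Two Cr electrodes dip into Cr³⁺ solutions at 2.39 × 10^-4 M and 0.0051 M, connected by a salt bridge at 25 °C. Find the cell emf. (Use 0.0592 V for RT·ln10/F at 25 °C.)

Both half-cells are Cr³⁺/Cr, so E°_cell = 0. The concentrated side is the cathode; the cell reaction moves Cr³⁺ from high to low concentration with n = 3.
Q = [Cr³⁺]_dilute/[Cr³⁺]_conc = 2.39 × 10^-4/0.0051 = 0.0469.
E = 0 − (0.0592/3) log Q = −(0.0592/3)(-1.329) = 0.0262 V.

0.026 V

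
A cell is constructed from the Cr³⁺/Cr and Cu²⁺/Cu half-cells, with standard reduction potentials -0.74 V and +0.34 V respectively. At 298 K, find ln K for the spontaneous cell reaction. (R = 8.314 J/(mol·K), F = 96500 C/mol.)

E°_cell = +0.34 − (-0.74) = 1.08 V, with n = 6 electrons transferred.
At equilibrium E = 0, so the Nernst equation gives ln K = nFE°/RT = (6)(96500)(1.08)/((8.314)(298)) = 252.39.

ln K = 252.4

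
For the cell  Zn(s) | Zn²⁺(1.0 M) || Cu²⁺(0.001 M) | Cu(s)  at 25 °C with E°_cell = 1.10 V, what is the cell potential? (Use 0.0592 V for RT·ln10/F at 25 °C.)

Balancing electrons gives n = 2; the reaction quotient is Q = [Zn²⁺]/[Cu²⁺] = 1000.
At 25 °C, E = E° − (0.0592/n) log Q = 1.10 − (0.0592/2)(3.000) = 1.100 − 0.089 = 1.011 V.

1.01 V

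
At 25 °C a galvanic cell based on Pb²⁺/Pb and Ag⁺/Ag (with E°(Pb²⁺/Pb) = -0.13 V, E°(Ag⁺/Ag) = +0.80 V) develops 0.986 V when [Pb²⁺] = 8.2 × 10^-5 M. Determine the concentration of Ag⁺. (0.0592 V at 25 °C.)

From the Nernst equation, log Q = n(E° − E)/0.0592 = 2(0.93 − 0.986)/0.0592 = -1.892, so Q = 0.0128.
With Q = [Pb²⁺]/[Ag⁺]^2 and the known concentrations, [Ag⁺]^2 in the denominator gives [Ag⁺] = 0.08 M.

0.08 M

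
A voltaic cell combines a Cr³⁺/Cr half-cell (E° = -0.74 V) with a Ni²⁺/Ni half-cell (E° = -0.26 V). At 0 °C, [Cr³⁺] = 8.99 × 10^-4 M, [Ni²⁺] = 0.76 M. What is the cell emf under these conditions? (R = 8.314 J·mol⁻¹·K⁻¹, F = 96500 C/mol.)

0.532 V

The Ni²⁺/Ni couple has the higher reduction potential and acts as the cathode, so E°_cell = -0.26 − (-0.74) = 0.48 V.
Balancing electrons gives n = 6; the reaction quotient is Q = [Cr³⁺]^2/[Ni²⁺]^3 = 1.84 × 10^-6.
E = E° − (RT/nF) ln Q = 0.48 − (8.314×273)/(6×96500) × (-13.205) = 0.480 + 0.052 = 0.532 V.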